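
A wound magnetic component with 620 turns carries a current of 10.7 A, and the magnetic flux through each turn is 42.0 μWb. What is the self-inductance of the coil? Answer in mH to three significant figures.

L ≈ 2.43 mH

Self-inductance is defined by L = NΦ_B/I (flux linkage over current).
L = (620)(4.200×10^-5 Wb)/(10.7 A) = 2.434×10^-3 H.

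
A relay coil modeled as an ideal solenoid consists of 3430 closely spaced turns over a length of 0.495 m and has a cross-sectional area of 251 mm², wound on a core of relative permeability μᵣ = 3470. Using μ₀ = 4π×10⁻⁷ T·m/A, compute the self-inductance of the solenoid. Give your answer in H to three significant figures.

A = 251 mm² = 2.510×10^-4 m².
For a long solenoid, L = μ₀μᵣN²A/ℓ.
L = (4π×10⁻⁷)(3470)(3430)²(2.510×10^-4)/(0.495 m) = 26.01 H.

L ≈ 26.0 H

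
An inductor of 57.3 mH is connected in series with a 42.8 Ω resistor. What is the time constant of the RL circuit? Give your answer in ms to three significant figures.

τ ≈ 1.34 ms

τ = L/R = (5.730×10^-2 H)/(42.8 Ω) = 1.339×10^-3 s.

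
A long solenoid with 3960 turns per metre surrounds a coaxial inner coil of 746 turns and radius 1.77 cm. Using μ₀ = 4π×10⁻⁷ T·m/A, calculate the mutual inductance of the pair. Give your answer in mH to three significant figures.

M ≈ 3.65 mH

The outer solenoid produces a uniform field B₁ = μ₀n₁I₁ across the inner coil,
so the flux linkage is N₂Φ = N₂B₁A₂ = μ₀n₁N₂A₂·I₁, giving M = μ₀n₁N₂A₂.
A₂ = πr² = π(1.770×10^-2 m)² = 9.842×10^-4 m².
M = (4π×10⁻⁷)(3960)(746)(9.842×10^-4) = 3.654×10^-3 H.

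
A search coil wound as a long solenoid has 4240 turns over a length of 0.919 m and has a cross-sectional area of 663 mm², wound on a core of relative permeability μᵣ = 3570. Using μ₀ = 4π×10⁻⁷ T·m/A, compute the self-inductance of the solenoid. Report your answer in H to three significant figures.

A = 663 mm² = 6.630×10^-4 m².
For a long solenoid, L = μ₀μᵣN²A/ℓ.
L = (4π×10⁻⁷)(3570)(4240)²(6.630×10^-4)/(0.919 m) = 58.18 H.

L ≈ 58.2 H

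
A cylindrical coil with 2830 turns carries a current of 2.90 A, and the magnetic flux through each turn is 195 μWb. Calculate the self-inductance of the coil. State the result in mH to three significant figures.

Self-inductance is defined by L = NΦ_B/I (flux linkage over current).
L = (2830)(1.950×10^-4 Wb)/(2.90 A) = 0.1903 H.

L ≈ 190 mH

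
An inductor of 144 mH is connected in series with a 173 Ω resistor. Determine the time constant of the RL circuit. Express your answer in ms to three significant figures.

τ = L/R = (0.144 H)/(173 Ω) = 8.324×10^-4 s.

τ ≈ 0.832 ms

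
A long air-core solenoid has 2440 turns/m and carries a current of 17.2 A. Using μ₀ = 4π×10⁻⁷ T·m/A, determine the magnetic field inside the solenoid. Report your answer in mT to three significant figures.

B ≈ 52.7 mT

Inside a long solenoid, B = μ₀nI.
B = (4π×10⁻⁷)(2.440×10^3 m⁻¹)(17.2 A) = 5.274×10^-2 T.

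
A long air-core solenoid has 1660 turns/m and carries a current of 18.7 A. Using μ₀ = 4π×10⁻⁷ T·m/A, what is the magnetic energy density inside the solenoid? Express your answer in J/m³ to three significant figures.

B = μ₀nI = (4π×10⁻⁷)(1.660×10^3)(18.7) = 3.901×10^-2 T.
u = B²/(2μ₀) = (3.901×10^-2)²/(2×4π×10⁻⁷) = 605.45 J/m³.

u ≈ 605 J/m³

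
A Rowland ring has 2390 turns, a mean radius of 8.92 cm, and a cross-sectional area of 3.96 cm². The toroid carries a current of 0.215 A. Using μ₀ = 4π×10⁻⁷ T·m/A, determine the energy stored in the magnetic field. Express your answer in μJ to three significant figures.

U ≈ 117 μJ

L = μ₀N²A/(2πR) = (4π×10⁻⁷)(2390)²(3.960×10^-4)/(2π×8.920×10^-2) = 5.072×10^-3 H.
U = ½LI² = ½(5.072×10^-3)(0.215)² = 1.172×10^-4 J.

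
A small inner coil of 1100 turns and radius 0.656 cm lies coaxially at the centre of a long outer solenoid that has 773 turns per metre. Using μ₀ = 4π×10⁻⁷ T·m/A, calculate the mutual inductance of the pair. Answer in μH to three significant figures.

The outer solenoid produces a uniform field B₁ = μ₀n₁I₁ across the inner coil,
so the flux linkage is N₂Φ = N₂B₁A₂ = μ₀n₁N₂A₂·I₁, giving M = μ₀n₁N₂A₂.
A₂ = πr² = π(6.560×10^-3 m)² = 1.352×10^-4 m².
M = (4π×10⁻⁷)(773)(1100)(1.352×10^-4) = 1.4446×10^-4 H.

M ≈ 144 μH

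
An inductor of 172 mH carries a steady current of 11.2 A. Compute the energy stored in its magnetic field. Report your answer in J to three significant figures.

U ≈ 10.8 J

Stored magnetic energy: U = ½LI².
U = ½(0.172 H)(11.2 A)² = 10.79 J.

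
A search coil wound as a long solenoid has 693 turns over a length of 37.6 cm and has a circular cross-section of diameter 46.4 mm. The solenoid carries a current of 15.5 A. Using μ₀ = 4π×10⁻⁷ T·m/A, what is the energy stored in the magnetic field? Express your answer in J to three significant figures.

A = π(d/2)² = π(2.320×10^-2 m)² = 1.691×10^-3 m².
L = μ₀N²A/ℓ = (4π×10⁻⁷)(693)²(1.691×10^-3)/(0.376) = 2.714×10^-3 H.
U = ½LI² = ½(2.714×10^-3)(15.5)² = 0.326 J.

U ≈ 0.326 J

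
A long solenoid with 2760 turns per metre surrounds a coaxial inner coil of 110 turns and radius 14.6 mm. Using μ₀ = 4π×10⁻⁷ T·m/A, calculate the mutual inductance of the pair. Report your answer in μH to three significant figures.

M ≈ 255 μH

The outer solenoid produces a uniform field B₁ = μ₀n₁I₁ across the inner coil,
so the flux linkage is N₂Φ = N₂B₁A₂ = μ₀n₁N₂A₂·I₁, giving M = μ₀n₁N₂A₂.
A₂ = πr² = π(1.460×10^-2 m)² = 6.697×10^-4 m².
M = (4π×10⁻⁷)(2760)(110)(6.697×10^-4) = 2.5549×10^-4 H.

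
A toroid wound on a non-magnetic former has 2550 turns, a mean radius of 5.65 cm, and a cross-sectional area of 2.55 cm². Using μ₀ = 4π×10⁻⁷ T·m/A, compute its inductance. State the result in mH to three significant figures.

For a thin toroid, L = μ₀N²A/(2πR).
L = (4π×10⁻⁷)(2550)²(2.550×10^-4) / (2π×5.650×10^-2 m) = 5.870×10^-3 H.

L ≈ 5.87 mH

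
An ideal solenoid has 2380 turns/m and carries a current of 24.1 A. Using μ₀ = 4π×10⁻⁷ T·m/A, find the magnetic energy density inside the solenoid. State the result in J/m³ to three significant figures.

u ≈ 2070 J/m³

B = μ₀nI = (4π×10⁻⁷)(2.380×10^3)(24.1) = 7.208×10^-2 T.
u = B²/(2μ₀) = (7.208×10^-2)²/(2×4π×10⁻⁷) = 2.067×10^3 J/m³.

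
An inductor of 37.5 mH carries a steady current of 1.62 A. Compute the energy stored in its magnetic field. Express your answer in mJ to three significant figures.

Stored magnetic energy: U = ½LI².
U = ½(3.750×10^-2 H)(1.62 A)² = 4.921×10^-2 J.

U ≈ 49.2 mJ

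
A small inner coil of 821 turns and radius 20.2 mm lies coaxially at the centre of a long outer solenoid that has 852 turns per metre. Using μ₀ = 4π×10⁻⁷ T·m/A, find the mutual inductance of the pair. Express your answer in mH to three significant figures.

M ≈ 1.13 mH

The outer solenoid produces a uniform field B₁ = μ₀n₁I₁ across the inner coil,
so the flux linkage is N₂Φ = N₂B₁A₂ = μ₀n₁N₂A₂·I₁, giving M = μ₀n₁N₂A₂.
A₂ = πr² = π(2.020×10^-2 m)² = 1.282×10^-3 m².
M = (4π×10⁻⁷)(852)(821)(1.282×10^-3) = 1.127×10^-3 H.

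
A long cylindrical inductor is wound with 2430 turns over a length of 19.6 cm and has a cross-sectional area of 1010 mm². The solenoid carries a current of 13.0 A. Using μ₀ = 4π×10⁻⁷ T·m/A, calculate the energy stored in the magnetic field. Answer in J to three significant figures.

U ≈ 3.23 J

A = 1010 mm² = 1.010×10^-3 m².
L = μ₀N²A/ℓ = (4π×10⁻⁷)(2430)²(1.010×10^-3)/(0.196) = 3.824×10^-2 H.
U = ½LI² = ½(3.824×10^-2)(13.0)² = 3.231 J.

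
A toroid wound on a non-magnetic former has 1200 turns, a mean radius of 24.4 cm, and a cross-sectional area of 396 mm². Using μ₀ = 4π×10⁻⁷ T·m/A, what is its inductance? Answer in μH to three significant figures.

For a thin toroid, L = μ₀N²A/(2πR).
L = (4π×10⁻⁷)(1200)²(3.960×10^-4) / (2π×0.244 m) = 4.674×10^-4 H.

L ≈ 467 μH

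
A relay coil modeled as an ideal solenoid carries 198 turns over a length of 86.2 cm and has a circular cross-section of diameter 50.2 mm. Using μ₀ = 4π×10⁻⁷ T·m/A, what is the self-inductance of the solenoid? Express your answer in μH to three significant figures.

A = π(d/2)² = π(2.510×10^-2 m)² = 1.979×10^-3 m².
For a long solenoid, L = μ₀N²A/ℓ.
L = (4π×10⁻⁷)(198)²(1.979×10^-3)/(0.862 m) = 1.131×10^-4 H.

L ≈ 113 μH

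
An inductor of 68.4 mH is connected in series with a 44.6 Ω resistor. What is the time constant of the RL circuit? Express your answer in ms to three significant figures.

τ ≈ 1.53 ms

τ = L/R = (6.840×10^-2 H)/(44.6 Ω) = 1.534×10^-3 s.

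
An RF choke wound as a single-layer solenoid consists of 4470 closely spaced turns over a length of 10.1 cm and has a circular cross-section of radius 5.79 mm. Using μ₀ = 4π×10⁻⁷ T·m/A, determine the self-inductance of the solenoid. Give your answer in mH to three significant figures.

L ≈ 26.2 mH

A = πr² = π(5.790×10^-3 m)² = 1.053×10^-4 m².
For a long solenoid, L = μ₀N²A/ℓ.
L = (4π×10⁻⁷)(4470)²(1.053×10^-4)/(0.101 m) = 2.618×10^-2 H.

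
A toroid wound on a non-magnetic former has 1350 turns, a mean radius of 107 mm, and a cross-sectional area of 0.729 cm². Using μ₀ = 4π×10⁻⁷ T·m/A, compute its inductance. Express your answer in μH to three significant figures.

For a thin toroid, L = μ₀N²A/(2πR).
L = (4π×10⁻⁷)(1350)²(7.290×10^-5) / (2π×0.107 m) = 2.483×10^-4 H.

L ≈ 248 μH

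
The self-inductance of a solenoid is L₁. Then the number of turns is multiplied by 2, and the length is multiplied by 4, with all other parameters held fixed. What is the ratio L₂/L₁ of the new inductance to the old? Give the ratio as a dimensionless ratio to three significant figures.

L₂/L₁ = 1.00

For a solenoid, L ∝ μᵣN²A/ℓ.
L₂/L₁ = (2)^2 × (4)^-1 = 1.00.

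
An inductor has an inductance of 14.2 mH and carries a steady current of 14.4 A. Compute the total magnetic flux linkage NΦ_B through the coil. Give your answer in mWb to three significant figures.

From L = NΦ_B/I, the flux linkage is NΦ_B = LI.
NΦ_B = (1.420×10^-2 H)(14.4 A) = 0.20448 Wb.

NΦ_B ≈ 204 mWb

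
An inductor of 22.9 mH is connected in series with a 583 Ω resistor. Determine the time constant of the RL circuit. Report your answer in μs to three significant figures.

τ ≈ 39.3 μs

τ = L/R = (2.290×10^-2 H)/(583 Ω) = 3.928×10^-5 s.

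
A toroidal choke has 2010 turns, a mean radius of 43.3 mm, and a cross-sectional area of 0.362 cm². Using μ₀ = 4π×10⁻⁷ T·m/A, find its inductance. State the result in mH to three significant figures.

L ≈ 0.676 mH

For a thin toroid, L = μ₀N²A/(2πR).
L = (4π×10⁻⁷)(2010)²(3.620×10^-5) / (2π×4.330×10^-2 m) = 6.755×10^-4 H.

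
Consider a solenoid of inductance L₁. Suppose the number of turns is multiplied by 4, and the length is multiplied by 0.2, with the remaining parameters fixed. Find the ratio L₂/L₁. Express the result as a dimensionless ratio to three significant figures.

For a solenoid, L ∝ μᵣN²A/ℓ.
L₂/L₁ = (4)^2 × (0.2)^-1 = 80.0.

L₂/L₁ = 80.0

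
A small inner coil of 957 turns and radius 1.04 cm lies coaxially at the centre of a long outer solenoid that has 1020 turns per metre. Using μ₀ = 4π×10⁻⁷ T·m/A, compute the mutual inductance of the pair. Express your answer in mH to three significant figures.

The outer solenoid produces a uniform field B₁ = μ₀n₁I₁ across the inner coil,
so the flux linkage is N₂Φ = N₂B₁A₂ = μ₀n₁N₂A₂·I₁, giving M = μ₀n₁N₂A₂.
A₂ = πr² = π(1.040×10^-2 m)² = 3.398×10^-4 m².
M = (4π×10⁻⁷)(1020)(957)(3.398×10^-4) = 4.168×10^-4 H.

M ≈ 0.417 mH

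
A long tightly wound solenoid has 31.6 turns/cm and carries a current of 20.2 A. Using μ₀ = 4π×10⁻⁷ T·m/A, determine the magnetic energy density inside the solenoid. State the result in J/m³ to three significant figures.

B = μ₀nI = (4π×10⁻⁷)(3.160×10^3)(20.2) = 8.021×10^-2 T.
u = B²/(2μ₀) = (8.021×10^-2)²/(2×4π×10⁻⁷) = 2.560×10^3 J/m³.

u ≈ 2560 J/m³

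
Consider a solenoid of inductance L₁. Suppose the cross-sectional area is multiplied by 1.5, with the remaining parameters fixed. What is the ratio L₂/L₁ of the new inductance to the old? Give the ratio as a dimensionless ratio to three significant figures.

For a solenoid, L ∝ μᵣN²A/ℓ.
L₂/L₁ = (1.5) = 1.50.

L₂/L₁ = 1.50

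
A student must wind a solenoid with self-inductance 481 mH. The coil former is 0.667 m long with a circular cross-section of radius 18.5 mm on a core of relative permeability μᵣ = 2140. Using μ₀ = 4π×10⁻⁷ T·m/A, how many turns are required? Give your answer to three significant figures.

N ≈ 333 turns

A = πr² = π(1.850×10^-2 m)² = 1.075×10^-3 m².
From L = μ₀μᵣN²A/ℓ, N = √(Lℓ / (μ₀μᵣA)).
N = √[(0.481)(0.667) / ((4π×10⁻⁷)(2140)×1.075×10^-3)] = √(1.110×10^5) ≈ 333.1.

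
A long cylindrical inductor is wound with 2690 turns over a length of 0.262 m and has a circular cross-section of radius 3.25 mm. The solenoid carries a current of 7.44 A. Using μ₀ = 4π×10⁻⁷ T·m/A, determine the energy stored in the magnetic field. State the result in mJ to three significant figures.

U ≈ 31.9 mJ

A = πr² = π(3.250×10^-3 m)² = 3.318×10^-5 m².
L = μ₀N²A/ℓ = (4π×10⁻⁷)(2690)²(3.318×10^-5)/(0.262) = 1.152×10^-3 H.
U = ½LI² = ½(1.152×10^-3)(7.44)² = 3.187×10^-2 J.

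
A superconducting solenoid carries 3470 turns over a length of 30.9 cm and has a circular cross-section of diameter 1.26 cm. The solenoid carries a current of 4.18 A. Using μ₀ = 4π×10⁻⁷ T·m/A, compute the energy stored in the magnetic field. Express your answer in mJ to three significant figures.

A = π(d/2)² = π(6.300×10^-3 m)² = 1.247×10^-4 m².
L = μ₀N²A/ℓ = (4π×10⁻⁷)(3470)²(1.247×10^-4)/(0.309) = 6.106×10^-3 H.
U = ½LI² = ½(6.106×10^-3)(4.18)² = 5.334×10^-2 J.

U ≈ 53.3 mJ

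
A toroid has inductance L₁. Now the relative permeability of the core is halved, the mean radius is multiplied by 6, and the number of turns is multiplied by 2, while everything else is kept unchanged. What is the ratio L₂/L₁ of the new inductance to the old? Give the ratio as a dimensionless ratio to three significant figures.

For a toroid, L ∝ μᵣN²A/R.
L₂/L₁ = (0.5) × (6)^-1 × (2)^2 = 0.333.

L₂/L₁ = 0.333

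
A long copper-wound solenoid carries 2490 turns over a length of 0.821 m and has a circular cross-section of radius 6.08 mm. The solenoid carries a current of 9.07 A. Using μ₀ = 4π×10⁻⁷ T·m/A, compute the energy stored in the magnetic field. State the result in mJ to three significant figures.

U ≈ 45.3 mJ

A = πr² = π(6.080×10^-3 m)² = 1.161×10^-4 m².
L = μ₀N²A/ℓ = (4π×10⁻⁷)(2490)²(1.161×10^-4)/(0.821) = 1.102×10^-3 H.
U = ½LI² = ½(1.102×10^-3)(9.07)² = 4.533×10^-2 J.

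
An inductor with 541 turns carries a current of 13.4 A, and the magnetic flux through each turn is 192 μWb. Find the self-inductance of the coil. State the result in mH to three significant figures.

Self-inductance is defined by L = NΦ_B/I (flux linkage over current).
L = (541)(1.920×10^-4 Wb)/(13.4 A) = 7.752×10^-3 H.

L ≈ 7.75 mH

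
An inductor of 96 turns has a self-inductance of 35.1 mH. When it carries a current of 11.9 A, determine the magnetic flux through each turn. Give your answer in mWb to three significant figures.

Φ_B ≈ 4.35 mWb

From L = NΦ_B/I, the flux per turn is Φ_B = LI/N.
Φ_B = (3.510×10^-2 H)(11.9 A)/96 = 4.351×10^-3 Wb.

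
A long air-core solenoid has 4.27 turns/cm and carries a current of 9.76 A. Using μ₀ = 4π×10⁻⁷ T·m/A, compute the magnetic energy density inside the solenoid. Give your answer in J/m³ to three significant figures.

u ≈ 10.9 J/m³

B = μ₀nI = (4π×10⁻⁷)(427)(9.76) = 5.237×10^-3 T.
u = B²/(2μ₀) = (5.237×10^-3)²/(2×4π×10⁻⁷) = 10.91 J/m³.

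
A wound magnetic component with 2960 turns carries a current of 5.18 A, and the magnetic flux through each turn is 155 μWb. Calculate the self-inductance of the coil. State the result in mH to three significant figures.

L ≈ 88.6 mH

Self-inductance is defined by L = NΦ_B/I (flux linkage over current).
L = (2960)(1.550×10^-4 Wb)/(5.18 A) = 8.857×10^-2 H.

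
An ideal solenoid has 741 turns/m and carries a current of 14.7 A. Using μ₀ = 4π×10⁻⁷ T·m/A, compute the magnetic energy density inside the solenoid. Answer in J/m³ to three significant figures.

B = μ₀nI = (4π×10⁻⁷)(741)(14.7) = 1.369×10^-2 T.
u = B²/(2μ₀) = (1.369×10^-2)²/(2×4π×10⁻⁷) = 74.55 J/m³.

u ≈ 74.6 J/m³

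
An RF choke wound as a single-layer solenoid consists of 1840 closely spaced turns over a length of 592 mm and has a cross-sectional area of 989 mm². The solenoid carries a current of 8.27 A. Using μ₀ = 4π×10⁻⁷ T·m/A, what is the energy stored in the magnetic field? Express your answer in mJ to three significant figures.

A = 989 mm² = 9.890×10^-4 m².
L = μ₀N²A/ℓ = (4π×10⁻⁷)(1840)²(9.890×10^-4)/(0.592) = 7.108×10^-3 H.
U = ½LI² = ½(7.108×10^-3)(8.27)² = 0.2431 J.

U ≈ 243 mJ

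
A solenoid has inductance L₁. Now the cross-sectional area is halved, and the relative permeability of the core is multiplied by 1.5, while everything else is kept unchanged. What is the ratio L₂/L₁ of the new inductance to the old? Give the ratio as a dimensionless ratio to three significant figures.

L₂/L₁ = 0.750

For a solenoid, L ∝ μᵣN²A/ℓ.
L₂/L₁ = (0.5) × (1.5) = 0.750.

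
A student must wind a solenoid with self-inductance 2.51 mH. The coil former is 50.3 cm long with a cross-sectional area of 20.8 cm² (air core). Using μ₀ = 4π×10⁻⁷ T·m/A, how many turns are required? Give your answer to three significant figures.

N ≈ 695 turns

A = 20.8 cm² = 2.080×10^-3 m².
From L = μ₀N²A/ℓ, N = √(Lℓ / (μ₀A)).
N = √[(2.510×10^-3)(0.503) / ((4π×10⁻⁷)×2.080×10^-3)] = √(4.830×10^5) ≈ 695.0.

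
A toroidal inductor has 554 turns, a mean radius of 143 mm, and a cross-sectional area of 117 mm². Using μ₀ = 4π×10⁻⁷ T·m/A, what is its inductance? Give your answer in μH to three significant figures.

For a thin toroid, L = μ₀N²A/(2πR).
L = (4π×10⁻⁷)(554)²(1.170×10^-4) / (2π×0.143 m) = 5.022×10^-5 H.

L ≈ 50.2 μH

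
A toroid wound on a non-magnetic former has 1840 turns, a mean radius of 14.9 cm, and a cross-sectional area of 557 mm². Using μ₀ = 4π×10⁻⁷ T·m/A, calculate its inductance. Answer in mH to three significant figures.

L ≈ 2.53 mH

For a thin toroid, L = μ₀N²A/(2πR).
L = (4π×10⁻⁷)(1840)²(5.570×10^-4) / (2π×0.149 m) = 2.531×10^-3 H.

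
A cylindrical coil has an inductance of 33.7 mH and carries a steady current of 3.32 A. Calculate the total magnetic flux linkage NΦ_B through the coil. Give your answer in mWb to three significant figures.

NΦ_B ≈ 112 mWb

From L = NΦ_B/I, the flux linkage is NΦ_B = LI.
NΦ_B = (3.370×10^-2 H)(3.32 A) = 0.1119 Wb.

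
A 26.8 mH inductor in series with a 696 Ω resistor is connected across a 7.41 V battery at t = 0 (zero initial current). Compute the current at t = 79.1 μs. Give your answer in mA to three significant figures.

I ≈ 9.28 mA

τ = L/R = 2.680×10^-2/696 = 3.851×10^-5 s; final current I_∞ = ε/R = 7.41/696 = 1.0647×10^-2 A.
I(t) = I_∞(1 − e^(−t/τ)) with t/τ = 2.054.
I = (1.0647×10^-2)(1 − e^(−2.054)) = 9.282×10^-3 A.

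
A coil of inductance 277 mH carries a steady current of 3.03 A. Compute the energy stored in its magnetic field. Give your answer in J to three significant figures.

U ≈ 1.27 J

Stored magnetic energy: U = ½LI².
U = ½(0.277 H)(3.03 A)² = 1.272 J.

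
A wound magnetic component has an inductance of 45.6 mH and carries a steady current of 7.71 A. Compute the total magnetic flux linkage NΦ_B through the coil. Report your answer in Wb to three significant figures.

From L = NΦ_B/I, the flux linkage is NΦ_B = LI.
NΦ_B = (4.560×10^-2 H)(7.71 A) = 0.3516 Wb.

NΦ_B ≈ 0.352 Wb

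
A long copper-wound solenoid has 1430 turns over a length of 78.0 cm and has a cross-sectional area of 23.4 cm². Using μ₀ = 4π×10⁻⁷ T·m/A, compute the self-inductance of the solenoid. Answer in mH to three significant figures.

A = 23.4 cm² = 2.340×10^-3 m².
For a long solenoid, L = μ₀N²A/ℓ.
L = (4π×10⁻⁷)(1430)²(2.340×10^-3)/(0.78 m) = 7.709×10^-3 H.

L ≈ 7.71 mH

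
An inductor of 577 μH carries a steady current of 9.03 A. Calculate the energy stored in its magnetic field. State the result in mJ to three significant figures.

U ≈ 23.5 mJ

Stored magnetic energy: U = ½LI².
U = ½(5.770×10^-4 H)(9.03 A)² = 2.352×10^-2 J.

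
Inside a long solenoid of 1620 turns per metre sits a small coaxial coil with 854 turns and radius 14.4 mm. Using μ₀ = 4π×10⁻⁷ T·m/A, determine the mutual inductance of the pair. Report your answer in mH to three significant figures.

The outer solenoid produces a uniform field B₁ = μ₀n₁I₁ across the inner coil,
so the flux linkage is N₂Φ = N₂B₁A₂ = μ₀n₁N₂A₂·I₁, giving M = μ₀n₁N₂A₂.
A₂ = πr² = π(1.440×10^-2 m)² = 6.514×10^-4 m².
M = (4π×10⁻⁷)(1620)(854)(6.514×10^-4) = 1.133×10^-3 H.

M ≈ 1.13 mH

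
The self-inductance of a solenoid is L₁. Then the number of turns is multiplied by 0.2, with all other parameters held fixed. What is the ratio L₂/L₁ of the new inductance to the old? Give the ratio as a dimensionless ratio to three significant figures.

L₂/L₁ = 0.0400

For a solenoid, L ∝ μᵣN²A/ℓ.
L₂/L₁ = (0.2)^2 = 0.0400.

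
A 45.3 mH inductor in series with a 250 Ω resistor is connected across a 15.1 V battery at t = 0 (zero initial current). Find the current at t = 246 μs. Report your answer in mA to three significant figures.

I ≈ 44.9 mA

τ = L/R = 4.530×10^-2/250 = 1.812×10^-4 s; final current I_∞ = ε/R = 15.1/250 = 6.040×10^-2 A.
I(t) = I_∞(1 − e^(−t/τ)) with t/τ = 1.358.
I = (6.040×10^-2)(1 − e^(−1.358)) = 4.486×10^-2 A.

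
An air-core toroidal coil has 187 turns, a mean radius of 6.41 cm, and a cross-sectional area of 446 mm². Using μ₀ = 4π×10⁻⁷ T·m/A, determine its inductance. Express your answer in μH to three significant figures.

For a thin toroid, L = μ₀N²A/(2πR).
L = (4π×10⁻⁷)(187)²(4.460×10^-4) / (2π×6.410×10^-2 m) = 4.866×10^-5 H.

L ≈ 48.7 μH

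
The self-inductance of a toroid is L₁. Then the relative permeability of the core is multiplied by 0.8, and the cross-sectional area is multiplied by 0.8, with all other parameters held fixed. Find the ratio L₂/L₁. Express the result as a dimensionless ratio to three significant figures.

For a toroid, L ∝ μᵣN²A/R.
L₂/L₁ = (0.8) × (0.8) = 0.640.

L₂/L₁ = 0.640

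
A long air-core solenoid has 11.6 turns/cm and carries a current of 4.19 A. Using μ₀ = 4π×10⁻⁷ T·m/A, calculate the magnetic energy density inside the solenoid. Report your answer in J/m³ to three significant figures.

B = μ₀nI = (4π×10⁻⁷)(1.160×10^3)(4.19) = 6.108×10^-3 T.
u = B²/(2μ₀) = (6.108×10^-3)²/(2×4π×10⁻⁷) = 14.84 J/m³.

u ≈ 14.8 J/m³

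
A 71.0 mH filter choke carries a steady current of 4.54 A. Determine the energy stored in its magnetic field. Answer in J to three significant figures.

Stored magnetic energy: U = ½LI².
U = ½(7.100×10^-2 H)(4.54 A)² = 0.7317 J.

U ≈ 0.732 J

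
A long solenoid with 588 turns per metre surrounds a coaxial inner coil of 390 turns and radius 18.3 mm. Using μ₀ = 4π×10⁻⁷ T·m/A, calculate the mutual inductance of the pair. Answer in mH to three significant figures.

The outer solenoid produces a uniform field B₁ = μ₀n₁I₁ across the inner coil,
so the flux linkage is N₂Φ = N₂B₁A₂ = μ₀n₁N₂A₂·I₁, giving M = μ₀n₁N₂A₂.
A₂ = πr² = π(1.830×10^-2 m)² = 1.052×10^-3 m².
M = (4π×10⁻⁷)(588)(390)(1.052×10^-3) = 3.032×10^-4 H.

M ≈ 0.303 mH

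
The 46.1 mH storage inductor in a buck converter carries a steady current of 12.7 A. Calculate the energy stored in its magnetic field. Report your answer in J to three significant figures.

Stored magnetic energy: U = ½LI².
U = ½(4.610×10^-2 H)(12.7 A)² = 3.718 J.

U ≈ 3.72 J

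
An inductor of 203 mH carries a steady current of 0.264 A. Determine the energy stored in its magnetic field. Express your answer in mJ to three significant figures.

U ≈ 7.07 mJ

Stored magnetic energy: U = ½LI².
U = ½(0.203 H)(0.264 A)² = 7.074×10^-3 J.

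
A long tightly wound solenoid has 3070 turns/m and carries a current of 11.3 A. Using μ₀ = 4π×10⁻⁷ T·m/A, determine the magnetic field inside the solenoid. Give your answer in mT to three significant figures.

Inside a long solenoid, B = μ₀nI.
B = (4π×10⁻⁷)(3.070×10^3 m⁻¹)(11.3 A) = 4.359×10^-2 T.

B ≈ 43.6 mT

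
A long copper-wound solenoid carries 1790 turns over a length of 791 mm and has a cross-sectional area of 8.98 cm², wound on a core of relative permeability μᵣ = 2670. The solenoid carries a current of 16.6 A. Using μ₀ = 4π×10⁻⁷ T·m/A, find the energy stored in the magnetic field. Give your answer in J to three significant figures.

U ≈ 1680 J

A = 8.98 cm² = 8.980×10^-4 m².
L = μ₀μᵣN²A/ℓ = (4π×10⁻⁷)(2670)(1790)²(8.980×10^-4)/(0.791) = 12.2 H.
U = ½LI² = ½(12.2)(16.6)² = 1.682×10^3 J.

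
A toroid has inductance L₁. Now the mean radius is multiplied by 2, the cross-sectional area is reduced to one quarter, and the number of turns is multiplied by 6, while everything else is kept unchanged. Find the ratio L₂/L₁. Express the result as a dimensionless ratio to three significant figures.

L₂/L₁ = 4.50

For a toroid, L ∝ μᵣN²A/R.
L₂/L₁ = (2)^-1 × (0.25) × (6)^2 = 4.50.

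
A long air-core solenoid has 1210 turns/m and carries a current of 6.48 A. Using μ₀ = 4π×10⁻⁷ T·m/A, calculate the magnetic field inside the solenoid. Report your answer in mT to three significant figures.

Inside a long solenoid, B = μ₀nI.
B = (4π×10⁻⁷)(1.210×10^3 m⁻¹)(6.48 A) = 9.853×10^-3 T.

B ≈ 9.85 mT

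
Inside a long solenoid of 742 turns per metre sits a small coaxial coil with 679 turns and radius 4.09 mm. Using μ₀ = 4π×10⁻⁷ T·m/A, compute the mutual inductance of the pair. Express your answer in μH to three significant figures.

The outer solenoid produces a uniform field B₁ = μ₀n₁I₁ across the inner coil,
so the flux linkage is N₂Φ = N₂B₁A₂ = μ₀n₁N₂A₂·I₁, giving M = μ₀n₁N₂A₂.
A₂ = πr² = π(4.090×10^-3 m)² = 5.255×10^-5 m².
M = (4π×10⁻⁷)(742)(679)(5.255×10^-5) = 3.327×10^-5 H.

M ≈ 33.3 μH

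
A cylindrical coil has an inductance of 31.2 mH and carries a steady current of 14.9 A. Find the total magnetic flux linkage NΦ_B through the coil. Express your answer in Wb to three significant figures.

NΦ_B ≈ 0.465 Wb

From L = NΦ_B/I, the flux linkage is NΦ_B = LI.
NΦ_B = (3.120×10^-2 H)(14.9 A) = 0.4649 Wb.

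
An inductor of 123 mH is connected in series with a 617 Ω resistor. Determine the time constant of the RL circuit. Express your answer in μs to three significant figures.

τ = L/R = (0.123 H)/(617 Ω) = 1.994×10^-4 s.

τ ≈ 199 μs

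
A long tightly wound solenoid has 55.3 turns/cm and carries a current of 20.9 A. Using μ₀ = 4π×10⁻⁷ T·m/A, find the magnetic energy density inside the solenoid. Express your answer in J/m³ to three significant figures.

u ≈ 8390 J/m³

B = μ₀nI = (4π×10⁻⁷)(5.530×10^3)(20.9) = 0.1452 T.
u = B²/(2μ₀) = (0.1452)²/(2×4π×10⁻⁷) = 8.393×10^3 J/m³.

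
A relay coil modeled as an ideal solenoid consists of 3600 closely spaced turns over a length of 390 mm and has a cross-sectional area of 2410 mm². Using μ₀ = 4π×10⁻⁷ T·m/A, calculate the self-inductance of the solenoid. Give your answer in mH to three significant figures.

L ≈ 101 mH

A = 2410 mm² = 2.410×10^-3 m².
For a long solenoid, L = μ₀N²A/ℓ.
L = (4π×10⁻⁷)(3600)²(2.410×10^-3)/(0.39 m) = 0.1006 H.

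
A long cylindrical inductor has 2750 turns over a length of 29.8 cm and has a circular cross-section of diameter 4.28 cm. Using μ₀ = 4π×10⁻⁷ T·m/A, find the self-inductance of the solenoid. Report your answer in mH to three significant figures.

L ≈ 45.9 mH

A = π(d/2)² = π(2.140×10^-2 m)² = 1.439×10^-3 m².
For a long solenoid, L = μ₀N²A/ℓ.
L = (4π×10⁻⁷)(2750)²(1.439×10^-3)/(0.298 m) = 4.588×10^-2 H.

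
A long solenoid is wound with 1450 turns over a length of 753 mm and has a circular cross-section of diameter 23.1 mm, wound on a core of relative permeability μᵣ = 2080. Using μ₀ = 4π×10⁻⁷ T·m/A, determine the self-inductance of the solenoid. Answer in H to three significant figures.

L ≈ 3.06 H

A = π(d/2)² = π(1.155×10^-2 m)² = 4.191×10^-4 m².
For a long solenoid, L = μ₀μᵣN²A/ℓ.
L = (4π×10⁻⁷)(2080)(1450)²(4.191×10^-4)/(0.753 m) = 3.059 H.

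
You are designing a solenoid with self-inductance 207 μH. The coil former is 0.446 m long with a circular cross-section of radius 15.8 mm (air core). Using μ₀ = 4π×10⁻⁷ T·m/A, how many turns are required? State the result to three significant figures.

A = πr² = π(1.580×10^-2 m)² = 7.843×10^-4 m².
From L = μ₀N²A/ℓ, N = √(Lℓ / (μ₀A)).
N = √[(2.070×10^-4)(0.446) / ((4π×10⁻⁷)×7.843×10^-4)] = √(9.368×10^4) ≈ 306.1.

N ≈ 306 turns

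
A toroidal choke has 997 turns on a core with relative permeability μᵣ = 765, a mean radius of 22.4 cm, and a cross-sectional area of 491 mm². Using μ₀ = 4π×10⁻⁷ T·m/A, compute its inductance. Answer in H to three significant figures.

L ≈ 0.333 H

For a thin toroid, L = μ₀μᵣN²A/(2πR).
L = (4π×10⁻⁷)(765)(997)²(4.910×10^-4) / (2π×0.224 m) = 0.3334 H.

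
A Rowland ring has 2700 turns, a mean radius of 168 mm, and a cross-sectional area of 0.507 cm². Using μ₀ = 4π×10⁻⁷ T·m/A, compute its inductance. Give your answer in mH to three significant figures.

For a thin toroid, L = μ₀N²A/(2πR).
L = (4π×10⁻⁷)(2700)²(5.070×10^-5) / (2π×0.168 m) = 4.400×10^-4 H.

L ≈ 0.440 mH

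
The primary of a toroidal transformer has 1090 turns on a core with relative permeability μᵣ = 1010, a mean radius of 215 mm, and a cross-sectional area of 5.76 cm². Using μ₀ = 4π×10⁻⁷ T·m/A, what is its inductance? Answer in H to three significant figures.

For a thin toroid, L = μ₀μᵣN²A/(2πR).
L = (4π×10⁻⁷)(1010)(1090)²(5.760×10^-4) / (2π×0.215 m) = 0.643 H.

L ≈ 0.643 H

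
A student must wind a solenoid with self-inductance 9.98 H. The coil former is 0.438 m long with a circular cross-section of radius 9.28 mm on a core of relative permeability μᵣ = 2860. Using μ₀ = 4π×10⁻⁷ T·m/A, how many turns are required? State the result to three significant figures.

N ≈ 2120 turns

A = πr² = π(9.280×10^-3 m)² = 2.705×10^-4 m².
From L = μ₀μᵣN²A/ℓ, N = √(Lℓ / (μ₀μᵣA)).
N = √[(9.98)(0.438) / ((4π×10⁻⁷)(2860)×2.705×10^-4)] = √(4.496×10^6) ≈ 2120.3.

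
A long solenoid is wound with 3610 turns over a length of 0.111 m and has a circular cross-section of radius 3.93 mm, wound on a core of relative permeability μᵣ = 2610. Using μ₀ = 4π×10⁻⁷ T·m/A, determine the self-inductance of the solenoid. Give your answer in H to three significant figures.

A = πr² = π(3.930×10^-3 m)² = 4.852×10^-5 m².
For a long solenoid, L = μ₀μᵣN²A/ℓ.
L = (4π×10⁻⁷)(2610)(3610)²(4.852×10^-5)/(0.111 m) = 18.68 H.

L ≈ 18.7 H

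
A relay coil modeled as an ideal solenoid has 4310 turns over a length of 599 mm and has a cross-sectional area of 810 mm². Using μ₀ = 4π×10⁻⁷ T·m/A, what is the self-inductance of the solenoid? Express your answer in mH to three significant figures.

L ≈ 31.6 mH

A = 810 mm² = 8.100×10^-4 m².
For a long solenoid, L = μ₀N²A/ℓ.
L = (4π×10⁻⁷)(4310)²(8.100×10^-4)/(0.599 m) = 3.157×10^-2 H.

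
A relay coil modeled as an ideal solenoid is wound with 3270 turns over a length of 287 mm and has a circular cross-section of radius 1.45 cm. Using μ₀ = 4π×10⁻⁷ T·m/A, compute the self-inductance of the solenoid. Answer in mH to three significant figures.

A = πr² = π(1.450×10^-2 m)² = 6.605×10^-4 m².
For a long solenoid, L = μ₀N²A/ℓ.
L = (4π×10⁻⁷)(3270)²(6.605×10^-4)/(0.287 m) = 3.092×10^-2 H.

L ≈ 30.9 mH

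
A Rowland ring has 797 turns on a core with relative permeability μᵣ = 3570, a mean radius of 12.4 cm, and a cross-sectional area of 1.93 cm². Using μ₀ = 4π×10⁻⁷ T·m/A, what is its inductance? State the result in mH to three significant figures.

For a thin toroid, L = μ₀μᵣN²A/(2πR).
L = (4π×10⁻⁷)(3570)(797)²(1.930×10^-4) / (2π×0.124 m) = 0.7059 H.

L ≈ 706 mH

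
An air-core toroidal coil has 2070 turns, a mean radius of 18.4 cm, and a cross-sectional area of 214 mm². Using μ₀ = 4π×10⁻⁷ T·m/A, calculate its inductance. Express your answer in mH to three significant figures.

L ≈ 0.997 mH

For a thin toroid, L = μ₀N²A/(2πR).
L = (4π×10⁻⁷)(2070)²(2.140×10^-4) / (2π×0.184 m) = 9.967×10^-4 H.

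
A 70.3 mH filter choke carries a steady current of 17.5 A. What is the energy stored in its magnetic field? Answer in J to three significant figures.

U ≈ 10.8 J

Stored magnetic energy: U = ½LI².
U = ½(7.030×10^-2 H)(17.5 A)² = 10.76 J.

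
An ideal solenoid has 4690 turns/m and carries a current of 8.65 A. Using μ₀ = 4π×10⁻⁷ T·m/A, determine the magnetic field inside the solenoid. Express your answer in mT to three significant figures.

B ≈ 51.0 mT

Inside a long solenoid, B = μ₀nI.
B = (4π×10⁻⁷)(4.690×10^3 m⁻¹)(8.65 A) = 5.098×10^-2 T.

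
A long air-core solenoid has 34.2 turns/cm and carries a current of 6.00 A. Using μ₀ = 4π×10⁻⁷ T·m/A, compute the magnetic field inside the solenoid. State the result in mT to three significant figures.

Inside a long solenoid, B = μ₀nI.
B = (4π×10⁻⁷)(3.420×10^3 m⁻¹)(6.00 A) = 2.579×10^-2 T.

B ≈ 25.8 mT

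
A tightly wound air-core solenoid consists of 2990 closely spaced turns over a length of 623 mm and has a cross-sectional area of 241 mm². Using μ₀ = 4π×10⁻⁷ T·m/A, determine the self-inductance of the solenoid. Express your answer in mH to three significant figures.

L ≈ 4.35 mH

A = 241 mm² = 2.410×10^-4 m².
For a long solenoid, L = μ₀N²A/ℓ.
L = (4π×10⁻⁷)(2990)²(2.410×10^-4)/(0.623 m) = 4.346×10^-3 H.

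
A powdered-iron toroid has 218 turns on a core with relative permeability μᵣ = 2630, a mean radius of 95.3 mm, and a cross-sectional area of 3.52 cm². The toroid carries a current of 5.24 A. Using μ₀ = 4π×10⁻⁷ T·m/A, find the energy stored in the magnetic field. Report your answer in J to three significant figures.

L = μ₀μᵣN²A/(2πR) = (4π×10⁻⁷)(2630)(218)²(3.520×10^-4)/(2π×9.530×10^-2) = 9.233×10^-2 H.
U = ½LI² = ½(9.233×10^-2)(5.24)² = 1.268 J.

U ≈ 1.27 J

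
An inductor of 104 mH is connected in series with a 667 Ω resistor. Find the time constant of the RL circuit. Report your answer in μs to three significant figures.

τ ≈ 156 μs

τ = L/R = (0.104 H)/(667 Ω) = 1.559×10^-4 s.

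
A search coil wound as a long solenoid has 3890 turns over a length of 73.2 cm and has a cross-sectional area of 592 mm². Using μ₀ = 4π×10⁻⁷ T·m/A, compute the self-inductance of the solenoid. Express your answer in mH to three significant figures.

L ≈ 15.4 mH

A = 592 mm² = 5.920×10^-4 m².
For a long solenoid, L = μ₀N²A/ℓ.
L = (4π×10⁻⁷)(3890)²(5.920×10^-4)/(0.732 m) = 1.538×10^-2 H.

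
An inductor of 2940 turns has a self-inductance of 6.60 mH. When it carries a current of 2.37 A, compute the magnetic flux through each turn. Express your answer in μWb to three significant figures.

Φ_B ≈ 5.32 μWb

From L = NΦ_B/I, the flux per turn is Φ_B = LI/N.
Φ_B = (6.600×10^-3 H)(2.37 A)/2940 = 5.320×10^-6 Wb.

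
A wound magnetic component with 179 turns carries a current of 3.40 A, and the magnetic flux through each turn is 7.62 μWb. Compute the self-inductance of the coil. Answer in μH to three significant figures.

L ≈ 401 μH

Self-inductance is defined by L = NΦ_B/I (flux linkage over current).
L = (179)(7.620×10^-6 Wb)/(3.40 A) = 4.012×10^-4 H.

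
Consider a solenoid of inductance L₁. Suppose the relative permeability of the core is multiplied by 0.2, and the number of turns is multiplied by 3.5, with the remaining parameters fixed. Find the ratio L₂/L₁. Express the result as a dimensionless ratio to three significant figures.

For a solenoid, L ∝ μᵣN²A/ℓ.
L₂/L₁ = (0.2) × (3.5)^2 = 2.45.

L₂/L₁ = 2.45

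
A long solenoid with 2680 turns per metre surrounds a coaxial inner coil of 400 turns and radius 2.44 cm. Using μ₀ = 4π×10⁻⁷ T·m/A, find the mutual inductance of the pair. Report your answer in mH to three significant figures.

The outer solenoid produces a uniform field B₁ = μ₀n₁I₁ across the inner coil,
so the flux linkage is N₂Φ = N₂B₁A₂ = μ₀n₁N₂A₂·I₁, giving M = μ₀n₁N₂A₂.
A₂ = πr² = π(2.440×10^-2 m)² = 1.870×10^-3 m².
M = (4π×10⁻⁷)(2680)(400)(1.870×10^-3) = 2.520×10^-3 H.

M ≈ 2.52 mH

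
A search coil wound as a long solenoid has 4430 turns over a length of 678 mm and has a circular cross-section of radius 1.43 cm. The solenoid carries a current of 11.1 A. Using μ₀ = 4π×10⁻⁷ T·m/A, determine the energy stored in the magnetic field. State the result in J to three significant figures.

U ≈ 1.44 J

A = πr² = π(1.430×10^-2 m)² = 6.424×10^-4 m².
L = μ₀N²A/ℓ = (4π×10⁻⁷)(4430)²(6.424×10^-4)/(0.678) = 2.337×10^-2 H.
U = ½LI² = ½(2.337×10^-2)(11.1)² = 1.44 J.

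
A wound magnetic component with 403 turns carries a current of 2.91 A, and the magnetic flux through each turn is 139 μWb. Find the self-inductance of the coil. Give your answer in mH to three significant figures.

L ≈ 19.2 mH

Self-inductance is defined by L = NΦ_B/I (flux linkage over current).
L = (403)(1.390×10^-4 Wb)/(2.91 A) = 1.92498×10^-2 H.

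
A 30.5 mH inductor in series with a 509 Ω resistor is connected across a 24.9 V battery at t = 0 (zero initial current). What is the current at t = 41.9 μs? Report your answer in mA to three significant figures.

τ = L/R = 3.050×10^-2/509 = 5.992×10^-5 s; final current I_∞ = ε/R = 24.9/509 = 4.892×10^-2 A.
I(t) = I_∞(1 − e^(−t/τ)) with t/τ = 0.699.
I = (4.892×10^-2)(1 − e^(−0.699)) = 2.461×10^-2 A.

I ≈ 24.6 mA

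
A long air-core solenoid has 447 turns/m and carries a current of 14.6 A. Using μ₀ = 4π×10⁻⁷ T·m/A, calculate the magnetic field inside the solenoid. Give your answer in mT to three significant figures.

Inside a long solenoid, B = μ₀nI.
B = (4π×10⁻⁷)(447 m⁻¹)(14.6 A) = 8.201×10^-3 T.

B ≈ 8.20 mT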